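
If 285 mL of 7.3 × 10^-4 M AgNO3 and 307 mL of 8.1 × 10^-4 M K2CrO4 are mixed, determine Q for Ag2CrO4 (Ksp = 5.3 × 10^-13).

Total volume = 285 + 307 = 592 mL.
[Ag^+] = 7.3 x 10^-4 × (285/592) = 3.51 × 10^-4 M
[CrO4^2-] = 8.1 × 10^-4 × (307/592) = 4.20 × 10^-4 M
Ag2CrO4(s) ⇌ 2 Ag^+(aq) + CrO4^2-(aq), so Q = [Ag^+]^2[CrO4^2-]
Q = (3.51 x 10^-4)^2(4.20 × 10^-4) = 5.2 × 10^-11
Q > Ksp, so Ag2CrO4 will precipitate.

Q = 5.2e-11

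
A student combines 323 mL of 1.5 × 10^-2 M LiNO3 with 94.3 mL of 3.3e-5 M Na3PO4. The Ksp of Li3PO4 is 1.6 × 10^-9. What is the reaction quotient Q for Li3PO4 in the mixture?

Total volume = 323 + 94.3 = 417.3 mL.
[Li^+] = 1.5 × 10^-2 × (323/417.3) = 1.16 x 10^-2 M
[PO4^3-] = 3.3 x 10^-5 × (94.3/417.3) = 7.46 × 10^-6 M
Li3PO4(s) <=> 3 Li^+ + PO4^3-, so Q = [Li^+]^3[PO4^3-]
Q = (1.16 x 10^-2)^3(7.46 x 10^-6) = 1.2 × 10^-11
Q < Ksp, so no precipitate of Li3PO4 forms.

Q = 1.2 × 10^-11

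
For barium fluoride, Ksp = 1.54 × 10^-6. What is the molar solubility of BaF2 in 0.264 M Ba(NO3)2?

s = 1.21 × 10^-3 M

BaF2(s) ⇌ Ba^2+ + 2 F^-
Ksp = [Ba^2+][F^-]^2
Let s = moles of BaF2 that dissolve per litre. [Ba^2+] = 0.264 + s ≈ 0.264, [F^-] = 2s (common-ion effect: Ba^2+ is already 0.264 M).
Ksp ≈ 0.264 × (2s)^2
s = 1.21 × 10^-3 M
Check: s = 1.2 × 10^-3 ≪ 0.264, so the approximation is valid.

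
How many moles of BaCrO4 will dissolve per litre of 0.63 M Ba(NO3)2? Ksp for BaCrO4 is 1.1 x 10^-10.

1.7 × 10^-10 M

BaCrO4(s) <=> Ba^2+(aq) + CrO4^2-(aq)
Ksp = [Ba^2+][CrO4^2-]
Let s be the molar solubility in this solution. [Ba^2+] = 0.63 + s ≈ 0.63, [CrO4^2-] = s (since Ba^2+ from Ba(NO3)2 dominates).
Ksp ≈ 0.63 × s
s = 1.7 x 10^-10 M
Check: s = 1.7 x 10^-10 ≪ 0.63, so the approximation is valid.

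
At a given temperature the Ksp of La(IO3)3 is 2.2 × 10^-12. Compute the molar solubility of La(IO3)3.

s = 5.3e-4 M

La(IO3)3(s) ⇌ La^3+(aq) + 3 IO3^-(aq)
Ksp = [La^3+][IO3^-]^3
If s mol/L of La(IO3)3 dissolves, [La^3+] = s and [IO3^-] = 3s.
So Ksp = s × (3s)^3 = 27s^4
s = (2.2 × 10^-12 / 27)^(1/4) = 5.3 x 10^-4 M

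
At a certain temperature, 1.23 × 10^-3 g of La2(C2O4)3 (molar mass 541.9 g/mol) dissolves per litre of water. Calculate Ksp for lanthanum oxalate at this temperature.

Ksp = 6.51 × 10^-27

Molar solubility s = (1.23 x 10^-3 g/L) / (541.9 g/mol) = 2.270 × 10^-6 M.
La2(C2O4)3(s) ⇌ 2 La^3+ + 3 C2O4^2-
With molar solubility s: [La^3+] = 2s, [C2O4^2-] = 3s.
Ksp = [La^3+]^2[C2O4^2-]^3
So Ksp = (2s)^2 × (3s)^3 = 108s^5
With s = 2.270 x 10^-6: Ksp = 6.51 × 10^-27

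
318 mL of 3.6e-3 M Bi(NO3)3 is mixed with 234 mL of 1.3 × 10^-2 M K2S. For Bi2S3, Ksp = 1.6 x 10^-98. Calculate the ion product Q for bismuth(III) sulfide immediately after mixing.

Total volume = 318 + 234 = 552 mL.
[Bi^3+] = 3.6 × 10^-3 × (318/552) = 2.07 x 10^-3 M
[S^2-] = 1.3 x 10^-2 × (234/552) = 5.51 × 10^-3 M
Bi2S3(s) <=> 2 Bi^3+ + 3 S^2-, so Q = [Bi^3+]^2[S^2-]^3
Q = (2.07 × 10^-3)^2(5.51 × 10^-3)^3 = 7.2 x 10^-13
Q > Ksp, so Bi2S3 will precipitate.

7.2 x 10^-13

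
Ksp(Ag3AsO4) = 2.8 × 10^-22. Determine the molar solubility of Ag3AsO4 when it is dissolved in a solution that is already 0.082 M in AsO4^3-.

5.0 × 10^-8 M

Ag3AsO4(s) ⇌ 3 Ag^+ + AsO4^3-
Ksp = [Ag^+]^3[AsO4^3-]
Let s be the molar solubility in this solution. [Ag^+] = 3s, [AsO4^3-] = 0.082 + s ≈ 0.082 (since the AsO4^3- already present dominates).
Ksp ≈ (3s)^3 × 0.082
s = 5.0 × 10^-8 M
Check: s = 5.0 x 10^-8 ≪ 0.082, so the approximation is valid.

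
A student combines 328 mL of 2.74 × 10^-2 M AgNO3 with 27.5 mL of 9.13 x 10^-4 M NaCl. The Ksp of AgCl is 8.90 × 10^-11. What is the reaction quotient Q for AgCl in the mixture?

Total volume = 328 + 27.5 = 355.5 mL.
[Ag^+] = 2.74 x 10^-2 × (328/355.5) = 2.528 x 10^-2 M
[Cl^-] = 9.13 × 10^-4 × (27.5/355.5) = 7.063 x 10^-5 M
AgCl(s) ⇌ Ag^+ + Cl^-, so Q = [Ag^+][Cl^-]
Q = (2.528 × 10^-2)(7.063 x 10^-5) = 1.79 × 10^-6
Q > Ksp, so AgCl will precipitate.

Q ≈ 1.79 × 10^-6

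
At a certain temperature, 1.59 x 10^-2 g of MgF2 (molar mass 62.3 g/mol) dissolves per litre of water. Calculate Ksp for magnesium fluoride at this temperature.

Molar solubility s = (1.59 × 10^-2 g/L) / (62.3 g/mol) = 2.552 × 10^-4 M.
MgF2(s) <=> Mg^2+(aq) + 2 F^-(aq)
With molar solubility s: [Mg^2+] = s, [F^-] = 2s.
Ksp = [Mg^2+][F^-]^2
Substituting: Ksp = s(2s)^2 = 4s^3
With s = 2.552 × 10^-4: Ksp = 6.65 × 10^-11

Ksp = 6.65 x 10^-11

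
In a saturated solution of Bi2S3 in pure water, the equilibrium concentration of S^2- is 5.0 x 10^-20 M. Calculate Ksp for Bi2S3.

1.4 × 10^-97

Bi2S3(s) <=> 2 Bi^3+(aq) + 3 S^2-(aq)
Stoichiometry gives [Bi^3+] = (2/3)[S^2-] = 3.33 x 10^-20 M.
Ksp = [Bi^3+]^2[S^2-]^3
Ksp = (3.33 × 10^-20)^2 × (5.0 × 10^-20)^3 = 1.4 × 10^-97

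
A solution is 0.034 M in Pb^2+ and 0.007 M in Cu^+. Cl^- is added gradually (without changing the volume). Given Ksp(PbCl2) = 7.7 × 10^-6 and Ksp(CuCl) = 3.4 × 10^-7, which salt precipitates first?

CuCl

Each salt begins to precipitate when Q = Ksp, i.e. when [Cl^-] reaches its threshold.
For PbCl2: 7.7 × 10^-6 = 0.034 × [Cl^-]^2  ⇒  [Cl^-] = 1.5 × 10^-2 M.
For CuCl: 3.4 × 10^-7 = 0.007 × [Cl^-]  ⇒  [Cl^-] = 4.9 × 10^-5 M.
The salt with the lower threshold [Cl^-] precipitates first: CuCl.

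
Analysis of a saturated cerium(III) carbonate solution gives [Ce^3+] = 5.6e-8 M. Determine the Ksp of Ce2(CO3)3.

Ce2(CO3)3(s) ⇌ 2 Ce^3+(aq) + 3 CO3^2-(aq)
Stoichiometry gives [CO3^2-] = (3/2)[Ce^3+] = 8.40 × 10^-8 M.
Ksp = [Ce^3+]^2[CO3^2-]^3
Ksp = (5.6 × 10^-8)^2 × (8.40 × 10^-8)^3 = 1.9 × 10^-36

Ksp ≈ 1.9 × 10^-36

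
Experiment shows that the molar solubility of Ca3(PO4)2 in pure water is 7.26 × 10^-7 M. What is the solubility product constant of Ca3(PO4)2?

Ksp = 2.18 × 10^-29

Ca3(PO4)2(s) <=> 3 Ca^2+(aq) + 2 PO4^3-(aq)
Let s = molar solubility. Then [Ca^2+] = 3s and [PO4^3-] = 2s.
Ksp = [Ca^2+]^3[PO4^3-]^2
Ksp = (3s)^3(2s)^2 = 108s^5
With s = 7.26 × 10^-7: Ksp = 2.18 × 10^-29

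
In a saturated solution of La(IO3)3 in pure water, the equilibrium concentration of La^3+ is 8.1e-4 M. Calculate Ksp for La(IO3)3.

Ksp = 1.2 × 10^-11

La(IO3)3(s) ⇌ La^3+ + 3 IO3^-
Stoichiometry gives [IO3^-] = (3/1)[La^3+] = 2.43 × 10^-3 M.
Ksp = [La^3+][IO3^-]^3
Ksp = 8.1 × 10^-4 × (2.43 × 10^-3)^3 = 1.2 x 10^-11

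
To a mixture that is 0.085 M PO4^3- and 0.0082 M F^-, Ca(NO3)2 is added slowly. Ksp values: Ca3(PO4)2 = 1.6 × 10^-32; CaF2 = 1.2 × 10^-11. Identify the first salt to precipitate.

Each salt begins to precipitate when Q = Ksp, i.e. when [Ca^2+] reaches its threshold.
For Ca3(PO4)2: 1.6 × 10^-32 = (0.085)^2 × [Ca^2+]^3  ⇒  [Ca^2+] = 1.3 × 10^-10 M.
For CaF2: 1.2 × 10^-11 = (0.0082)^2 × [Ca^2+]  ⇒  [Ca^2+] = 1.8 × 10^-7 M.
The salt with the lower threshold [Ca^2+] precipitates first: Ca3(PO4)2.

Ca3(PO4)2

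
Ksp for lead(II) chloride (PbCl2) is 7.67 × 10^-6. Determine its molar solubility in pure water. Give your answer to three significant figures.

s ≈ 1.24e-2 M

PbCl2(s) <=> Pb^2+(aq) + 2 Cl^-(aq)
Ksp = [Pb^2+][Cl^-]^2
For each mole of PbCl2 that dissolves: [Pb^2+] = s, [Cl^-] = 2s.
Ksp = s(2s)^2 = 4s^3
s = (7.67 × 10^-6 / 4)^(1/3) = 1.24 × 10^-2 M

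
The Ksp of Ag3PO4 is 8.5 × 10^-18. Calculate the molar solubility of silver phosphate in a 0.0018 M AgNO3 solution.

Ag3PO4(s) ⇌ 3 Ag^+(aq) + PO4^3-(aq)
Ksp = [Ag^+]^3[PO4^3-]
Let s = moles of Ag3PO4 that dissolve per litre. [Ag^+] = 0.0018 + 3s ≈ 0.0018, [PO4^3-] = s (Ksp is small, so little additional dissolves).
Ksp ≈ (0.0018)^3 × s
s = 1.5 x 10^-9 M
Check: 3s = 4.4 × 10^-9 ≪ 0.0018, so the approximation is valid.

s = 1.5 × 10^-9 M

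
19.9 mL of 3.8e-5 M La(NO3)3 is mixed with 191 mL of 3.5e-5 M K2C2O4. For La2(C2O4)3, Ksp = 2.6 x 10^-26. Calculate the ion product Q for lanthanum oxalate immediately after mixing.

Total volume = 19.9 + 191 = 210.9 mL.
[La^3+] = 3.8 × 10^-5 × (19.9/210.9) = 3.59 x 10^-6 M
[C2O4^2-] = 3.5 x 10^-5 × (191/210.9) = 3.17 × 10^-5 M
La2(C2O4)3(s) ⇌ 2 La^3+ + 3 C2O4^2-, so Q = [La^3+]^2[C2O4^2-]^3
Q = (3.59 x 10^-6)^2(3.17 × 10^-5)^3 = 4.1 × 10^-25
Q > Ksp, so La2(C2O4)3 will precipitate.

Q = 4.1 x 10^-25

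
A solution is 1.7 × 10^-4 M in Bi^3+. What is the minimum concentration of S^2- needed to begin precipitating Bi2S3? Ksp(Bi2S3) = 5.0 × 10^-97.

Bi2S3(s) ⇌ 2 Bi^3+ + 3 S^2-
Ksp = [Bi^3+]^2[S^2-]^3
Precipitation begins when Q = Ksp. With [Bi^3+] = 1.7 × 10^-4 M:
5.0 × 10^-97 = (1.7 × 10^-4)^2 × [S^2-]^3
[S^2-] = (5.0 × 10^-97 / 2.89 x 10^-8)^(1/3) = 2.6 × 10^-30 M

[S^2-] ≈ 2.6 x 10^-30 M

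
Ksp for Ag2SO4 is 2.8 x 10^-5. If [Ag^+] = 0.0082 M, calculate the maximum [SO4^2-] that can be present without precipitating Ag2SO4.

Ag2SO4(s) ⇌ 2 Ag^+ + SO4^2-
Ksp = [Ag^+]^2[SO4^2-]
Precipitation begins when Q = Ksp. With [Ag^+] = 0.0082 M:
2.8 x 10^-5 = (0.0082)^2 × [SO4^2-]
[SO4^2-] = (2.8 x 10^-5 / 6.72 × 10^-5) = 4.2 × 10^-1 M

0.42 M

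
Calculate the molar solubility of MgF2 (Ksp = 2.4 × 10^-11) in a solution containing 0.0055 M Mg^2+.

s ≈ 3.3e-5 M

MgF2(s) ⇌ Mg^2+ + 2 F^-
Ksp = [Mg^2+][F^-]^2
Let s be the molar solubility in this solution. [Mg^2+] = 0.0055 + s ≈ 0.0055, [F^-] = 2s (since the Mg^2+ already present dominates).
Ksp ≈ 0.0055 × (2s)^2
s = 3.3 × 10^-5 M
Check: s = 3.3 × 10^-5 ≪ 0.0055, so the approximation is valid.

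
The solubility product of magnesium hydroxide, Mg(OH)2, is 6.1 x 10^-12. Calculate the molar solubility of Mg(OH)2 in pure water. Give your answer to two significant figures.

Mg(OH)2(s) ⇌ Mg^2+ + 2 OH^-
Ksp = [Mg^2+][OH^-]^2
For each mole of Mg(OH)2 that dissolves: [Mg^2+] = s, [OH^-] = 2s.
Substituting: Ksp = s(2s)^2 = 4s^3
s = (6.1 x 10^-12 / 4)^(1/3) = 1.2 × 10^-4 M

1.2 x 10^-4 M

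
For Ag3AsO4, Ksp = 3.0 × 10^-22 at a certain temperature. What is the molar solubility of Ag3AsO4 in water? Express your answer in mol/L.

Ag3AsO4(s) ⇌ 3 Ag^+ + AsO4^3-
Ksp = [Ag^+]^3[AsO4^3-]
If s mol/L of Ag3AsO4 dissolves, [Ag^+] = 3s and [AsO4^3-] = s.
Substituting: Ksp = (3s)^3s = 27s^4
Solving, s = (3.0 × 10^-22/27)^(1/4) = 1.8 x 10^-6 M

1.8e-6 M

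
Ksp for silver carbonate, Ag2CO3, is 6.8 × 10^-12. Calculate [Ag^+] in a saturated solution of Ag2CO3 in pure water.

Ag2CO3(s) <=> 2 Ag^+(aq) + CO3^2-(aq)
Ksp = [Ag^+]^2[CO3^2-]
With molar solubility s: [Ag^+] = 2s, [CO3^2-] = s.
So Ksp = (2s)^2 × s = 4s^3
Solving, s = (6.8 × 10^-12/4)^(1/3) = 1.19 × 10^-4 M
[Ag^+] = 2s = 2.4 × 10^-4 M

[Ag^+] ≈ 2.4 × 10^-4 M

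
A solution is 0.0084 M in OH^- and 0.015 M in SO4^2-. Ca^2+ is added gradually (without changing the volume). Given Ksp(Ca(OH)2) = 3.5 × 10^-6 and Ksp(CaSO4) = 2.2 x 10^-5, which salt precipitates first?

CaSO4

Precipitation of each salt starts when its ion product equals its Ksp.
For Ca(OH)2: 3.5 × 10^-6 = (0.0084)^2 × [Ca^2+]  ⇒  [Ca^2+] = 5.0 × 10^-2 M.
For CaSO4: 2.2 x 10^-5 = 0.015 × [Ca^2+]  ⇒  [Ca^2+] = 1.5 x 10^-3 M.
The salt with the lower threshold [Ca^2+] precipitates first: CaSO4.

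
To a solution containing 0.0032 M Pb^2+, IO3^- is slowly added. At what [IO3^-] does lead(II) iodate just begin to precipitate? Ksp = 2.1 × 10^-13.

8.1 × 10^-6 M

Pb(IO3)2(s) ⇌ Pb^2+(aq) + 2 IO3^-(aq)
Ksp = [Pb^2+][IO3^-]^2
Precipitation begins when Q = Ksp. With [Pb^2+] = 0.0032 M:
2.1 × 10^-13 = (0.0032) × [IO3^-]^2
[IO3^-] = (2.1 × 10^-13 / 3.2 × 10^-3)^(1/2) = 8.1 × 10^-6 M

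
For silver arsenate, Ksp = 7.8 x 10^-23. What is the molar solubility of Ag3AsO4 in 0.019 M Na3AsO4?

s = 5.3e-8 M

Ag3AsO4(s) ⇌ 3 Ag^+(aq) + AsO4^3-(aq)
Ksp = [Ag^+]^3[AsO4^3-]
If s mol/L dissolves here, [Ag^+] = 3s, [AsO4^3-] = 0.019 + s ≈ 0.019 (since AsO4^3- from Na3AsO4 dominates).
Ksp ≈ (3s)^3 × 0.019
s = 5.3 × 10^-8 M
Check: s = 5.3 × 10^-8 ≪ 0.019, so the approximation is valid.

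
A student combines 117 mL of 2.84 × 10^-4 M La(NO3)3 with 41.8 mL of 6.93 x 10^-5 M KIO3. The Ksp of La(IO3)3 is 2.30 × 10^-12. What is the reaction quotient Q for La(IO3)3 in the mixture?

Total volume = 117 + 41.8 = 158.8 mL.
[La^3+] = 2.84 × 10^-4 × (117/158.8) = 2.092 × 10^-4 M
[IO3^-] = 6.93 × 10^-5 × (41.8/158.8) = 1.824 x 10^-5 M
La(IO3)3(s) ⇌ La^3+ + 3 IO3^-, so Q = [La^3+][IO3^-]^3
Q = (2.092 × 10^-4)(1.824 × 10^-5)^3 = 1.27 x 10^-18
Q < Ksp, so no precipitate of La(IO3)3 forms.

1.27 x 10^-18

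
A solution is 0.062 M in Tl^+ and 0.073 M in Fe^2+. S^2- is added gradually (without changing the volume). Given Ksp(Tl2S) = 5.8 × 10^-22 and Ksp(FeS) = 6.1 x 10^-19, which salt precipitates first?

Precipitation of each salt starts when its ion product equals its Ksp.
For Tl2S: 5.8 × 10^-22 = (0.062)^2 × [S^2-]  ⇒  [S^2-] = 1.5 × 10^-19 M.
For FeS: 6.1 x 10^-19 = 0.073 × [S^2-]  ⇒  [S^2-] = 8.4 x 10^-18 M.
The salt with the lower threshold [S^2-] precipitates first: Tl2S.

Tl2S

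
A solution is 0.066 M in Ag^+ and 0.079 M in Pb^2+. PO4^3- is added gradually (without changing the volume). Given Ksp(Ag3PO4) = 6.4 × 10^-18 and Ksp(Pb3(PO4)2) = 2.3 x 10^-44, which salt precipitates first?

Each salt begins to precipitate when Q = Ksp, i.e. when [PO4^3-] reaches its threshold.
For Ag3PO4: 6.4 × 10^-18 = (0.066)^3 × [PO4^3-]  ⇒  [PO4^3-] = 2.2 × 10^-14 M.
For Pb3(PO4)2: 2.3 x 10^-44 = (0.079)^3 × [PO4^3-]^2  ⇒  [PO4^3-] = 6.8 × 10^-21 M.
The salt with the lower threshold [PO4^3-] precipitates first: Pb3(PO4)2.

Pb3(PO4)2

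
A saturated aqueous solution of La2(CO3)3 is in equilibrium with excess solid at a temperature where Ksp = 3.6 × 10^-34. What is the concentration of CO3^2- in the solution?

La2(CO3)3(s) <=> 2 La^3+ + 3 CO3^2-
Ksp = [La^3+]^2[CO3^2-]^3
If s mol/L of La2(CO3)3 dissolves, [La^3+] = 2s and [CO3^2-] = 3s.
Ksp = (2s)^2(3s)^3 = 108s^5
s^5 = 3.6 × 10^-34 / 108, so s = 8.03 x 10^-8 M
[CO3^2-] = 3s = 2.4 x 10^-7 M

2.4e-7 M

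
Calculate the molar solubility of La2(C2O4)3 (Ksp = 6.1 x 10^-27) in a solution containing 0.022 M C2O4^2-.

La2(C2O4)3(s) ⇌ 2 La^3+(aq) + 3 C2O4^2-(aq)
Ksp = [La^3+]^2[C2O4^2-]^3
If s mol/L dissolves here, [La^3+] = 2s, [C2O4^2-] = 0.022 + 3s ≈ 0.022 (since the C2O4^2- already present dominates).
Ksp ≈ (2s)^2 × (0.022)^3
s = 1.2 × 10^-11 M
Check: 3s = 3.6 x 10^-11 ≪ 0.022, so the approximation is valid.

1.2 × 10^-11 M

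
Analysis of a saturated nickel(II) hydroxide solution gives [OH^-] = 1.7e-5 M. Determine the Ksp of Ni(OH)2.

Ksp ≈ 2.5 × 10^-15

Ni(OH)2(s) ⇌ Ni^2+ + 2 OH^-
Stoichiometry gives [Ni^2+] = (1/2)[OH^-] = 8.50 × 10^-6 M.
Ksp = [Ni^2+][OH^-]^2
Ksp = 8.50 × 10^-6 × (1.7 x 10^-5)^2 = 2.5 × 10^-15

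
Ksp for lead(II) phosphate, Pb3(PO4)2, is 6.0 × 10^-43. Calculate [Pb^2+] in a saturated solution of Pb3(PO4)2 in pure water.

[Pb^2+] = 4.2 x 10^-9 M

Pb3(PO4)2(s) <=> 3 Pb^2+ + 2 PO4^3-
Ksp = [Pb^2+]^3[PO4^3-]^2
Let s = molar solubility. Then [Pb^2+] = 3s and [PO4^3-] = 2s.
Substituting: Ksp = (3s)^3(2s)^2 = 108s^5
Solving, s = (6.0 × 10^-43/108)^(1/5) = 1.41 × 10^-9 M
[Pb^2+] = 3s = 4.2 × 10^-9 M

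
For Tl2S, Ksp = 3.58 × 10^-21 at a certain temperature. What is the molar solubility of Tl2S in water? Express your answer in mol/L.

s = 9.64 x 10^-8 M

Tl2S(s) <=> 2 Tl^+(aq) + S^2-(aq)
Ksp = [Tl^+]^2[S^2-]
With molar solubility s: [Tl^+] = 2s, [S^2-] = s.
Ksp = (2s)^2s = 4s^3
s = (3.58 × 10^-21 / 4)^(1/3) = 9.64 x 10^-8 M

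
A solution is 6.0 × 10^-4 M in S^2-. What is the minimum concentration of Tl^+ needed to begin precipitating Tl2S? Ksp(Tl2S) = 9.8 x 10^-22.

Tl2S(s) ⇌ 2 Tl^+ + S^2-
Ksp = [Tl^+]^2[S^2-]
Precipitation begins when Q = Ksp. With [S^2-] = 6.0 × 10^-4 M:
9.8 x 10^-22 = (6.0 × 10^-4) × [Tl^+]^2
[Tl^+] = (9.8 x 10^-22 / 6.0 × 10^-4)^(1/2) = 1.3 x 10^-9 M

[Tl^+] = 1.3 × 10^-9 M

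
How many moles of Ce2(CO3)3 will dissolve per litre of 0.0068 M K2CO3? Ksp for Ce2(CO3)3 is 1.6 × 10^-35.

s = 3.6e-15 M

Ce2(CO3)3(s) <=> 2 Ce^3+ + 3 CO3^2-
Ksp = [Ce^3+]^2[CO3^2-]^3
Let s be the molar solubility in this solution. [Ce^3+] = 2s, [CO3^2-] = 0.0068 + 3s ≈ 0.0068 (Ksp is small, so little additional dissolves).
Ksp ≈ (2s)^2 × (0.0068)^3
s = 3.6 × 10^-15 M
Check: 3s = 1.1 × 10^-14 ≪ 0.0068, so the approximation is valid.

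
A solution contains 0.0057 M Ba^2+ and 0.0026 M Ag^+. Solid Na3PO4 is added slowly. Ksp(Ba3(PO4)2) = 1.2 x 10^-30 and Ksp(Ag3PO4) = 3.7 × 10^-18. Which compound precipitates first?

Each salt begins to precipitate when Q = Ksp, i.e. when [PO4^3-] reaches its threshold.
For Ba3(PO4)2: 1.2 x 10^-30 = (0.0057)^3 × [PO4^3-]^2  ⇒  [PO4^3-] = 2.5 × 10^-12 M.
For Ag3PO4: 3.7 × 10^-18 = (0.0026)^3 × [PO4^3-]  ⇒  [PO4^3-] = 2.1 × 10^-10 M.
The salt with the lower threshold [PO4^3-] precipitates first: Ba3(PO4)2.

Ba3(PO4)2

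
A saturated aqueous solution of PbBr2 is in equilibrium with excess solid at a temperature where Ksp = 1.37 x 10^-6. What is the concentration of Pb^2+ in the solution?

PbBr2(s) ⇌ Pb^2+(aq) + 2 Br^-(aq)
Ksp = [Pb^2+][Br^-]^2
If s mol/L of PbBr2 dissolves, [Pb^2+] = s and [Br^-] = 2s.
Substituting: Ksp = s(2s)^2 = 4s^3
s^3 = 1.37 x 10^-6 / 4, so s = 6.997 × 10^-3 M
[Pb^2+] = s = 7.00 × 10^-3 M

7.00 × 10^-3 M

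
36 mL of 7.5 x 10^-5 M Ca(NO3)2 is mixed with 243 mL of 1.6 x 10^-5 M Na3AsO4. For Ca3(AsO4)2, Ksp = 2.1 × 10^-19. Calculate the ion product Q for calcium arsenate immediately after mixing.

1.8 × 10^-25

Total volume = 36 + 243 = 279 mL.
[Ca^2+] = 7.5 × 10^-5 × (36/279) = 9.68 × 10^-6 M
[AsO4^3-] = 1.6 × 10^-5 × (243/279) = 1.39 × 10^-5 M
Ca3(AsO4)2(s) ⇌ 3 Ca^2+ + 2 AsO4^3-, so Q = [Ca^2+]^3[AsO4^3-]^2
Q = (9.68 × 10^-6)^3(1.39 × 10^-5)^2 = 1.8 × 10^-25
Q < Ksp, so no precipitate of Ca3(AsO4)2 forms.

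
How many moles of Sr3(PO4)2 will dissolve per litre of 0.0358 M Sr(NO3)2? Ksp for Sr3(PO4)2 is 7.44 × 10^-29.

s ≈ 6.37 × 10^-13 M

Sr3(PO4)2(s) ⇌ 3 Sr^2+(aq) + 2 PO4^3-(aq)
Ksp = [Sr^2+]^3[PO4^3-]^2
Let s = moles of Sr3(PO4)2 that dissolve per litre. [Sr^2+] = 0.0358 + 3s ≈ 0.0358, [PO4^3-] = 2s (common-ion effect: Sr^2+ is already 0.0358 M).
Ksp ≈ (0.0358)^3 × (2s)^2
s = 6.37 × 10^-13 M
Check: 3s = 1.9 × 10^-12 ≪ 0.0358, so the approximation is valid.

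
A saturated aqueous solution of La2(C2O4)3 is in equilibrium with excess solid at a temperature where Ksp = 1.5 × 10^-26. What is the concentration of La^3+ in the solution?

5.4e-6 M

La2(C2O4)3(s) <=> 2 La^3+ + 3 C2O4^2-
Ksp = [La^3+]^2[C2O4^2-]^3
With molar solubility s: [La^3+] = 2s, [C2O4^2-] = 3s.
Ksp = (2s)^2(3s)^3 = 108s^5
Solving, s = (1.5 × 10^-26/108)^(1/5) = 2.68 x 10^-6 M
[La^3+] = 2s = 5.4 x 10^-6 M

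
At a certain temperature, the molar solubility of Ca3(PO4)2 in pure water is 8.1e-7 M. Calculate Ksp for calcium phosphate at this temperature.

Ca3(PO4)2(s) ⇌ 3 Ca^2+(aq) + 2 PO4^3-(aq)
With molar solubility s: [Ca^2+] = 3s, [PO4^3-] = 2s.
Ksp = [Ca^2+]^3[PO4^3-]^2
So Ksp = (3s)^3 × (2s)^2 = 108s^5
With s = 8.1 × 10^-7: Ksp = 3.8 x 10^-29

3.8 x 10^-29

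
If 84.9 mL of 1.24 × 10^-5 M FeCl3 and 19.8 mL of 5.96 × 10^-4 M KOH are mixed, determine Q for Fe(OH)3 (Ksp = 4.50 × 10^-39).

Total volume = 84.9 + 19.8 = 104.7 mL.
[Fe^3+] = 1.24 x 10^-5 × (84.9/104.7) = 1.006 × 10^-5 M
[OH^-] = 5.96 × 10^-4 × (19.8/104.7) = 1.127 × 10^-4 M
Fe(OH)3(s) ⇌ Fe^3+ + 3 OH^-, so Q = [Fe^3+][OH^-]^3
Q = (1.006 × 10^-5)(1.127 × 10^-4)^3 = 1.44 x 10^-17
Q > Ksp, so Fe(OH)3 will precipitate.

Q = 1.44 × 10^-17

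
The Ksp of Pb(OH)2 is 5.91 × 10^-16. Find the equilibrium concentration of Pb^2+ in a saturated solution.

Pb(OH)2(s) ⇌ Pb^2+(aq) + 2 OH^-(aq)
Ksp = [Pb^2+][OH^-]^2
With molar solubility s: [Pb^2+] = s, [OH^-] = 2s.
Ksp = s(2s)^2 = 4s^3
Solving, s = (5.91 × 10^-16/4)^(1/3) = 5.287 × 10^-6 M
[Pb^2+] = s = 5.29 x 10^-6 M

5.29 x 10^-6 M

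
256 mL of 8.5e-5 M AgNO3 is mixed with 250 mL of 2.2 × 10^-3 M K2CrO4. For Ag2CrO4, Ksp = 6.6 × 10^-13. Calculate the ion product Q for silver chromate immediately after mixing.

Total volume = 256 + 250 = 506 mL.
[Ag^+] = 8.5 x 10^-5 × (256/506) = 4.30 × 10^-5 M
[CrO4^2-] = 2.2 x 10^-3 × (250/506) = 1.09 x 10^-3 M
Ag2CrO4(s) <=> 2 Ag^+ + CrO4^2-, so Q = [Ag^+]^2[CrO4^2-]
Q = (4.30 x 10^-5)^2(1.09 × 10^-3) = 2.0 × 10^-12
Q > Ksp, so Ag2CrO4 will precipitate.

Q = 2.0 × 10^-12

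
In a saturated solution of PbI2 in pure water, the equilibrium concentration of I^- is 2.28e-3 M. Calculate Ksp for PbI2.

PbI2(s) ⇌ Pb^2+(aq) + 2 I^-(aq)
Stoichiometry gives [Pb^2+] = (1/2)[I^-] = 1.140 × 10^-3 M.
Ksp = [Pb^2+][I^-]^2
Ksp = 1.140 × 10^-3 × (2.28 × 10^-3)^2 = 5.93 × 10^-9

Ksp ≈ 5.93 × 10^-9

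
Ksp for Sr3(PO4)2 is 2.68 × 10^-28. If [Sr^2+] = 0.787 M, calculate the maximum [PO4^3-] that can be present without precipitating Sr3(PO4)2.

[PO4^3-] ≈ 2.34 × 10^-14 M

Sr3(PO4)2(s) ⇌ 3 Sr^2+ + 2 PO4^3-
Ksp = [Sr^2+]^3[PO4^3-]^2
Precipitation begins when Q = Ksp. With [Sr^2+] = 0.787 M:
2.68 × 10^-28 = (0.787)^3 × [PO4^3-]^2
[PO4^3-] = (2.68 × 10^-28 / 4.874 x 10^-1)^(1/2) = 2.34 x 10^-14 M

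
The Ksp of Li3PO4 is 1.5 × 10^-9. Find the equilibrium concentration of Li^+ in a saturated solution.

Li3PO4(s) ⇌ 3 Li^+ + PO4^3-
Ksp = [Li^+]^3[PO4^3-]
With molar solubility s: [Li^+] = 3s, [PO4^3-] = s.
Substituting: Ksp = (3s)^3s = 27s^4
s^4 = 1.5 × 10^-9 / 27, so s = 2.73 × 10^-3 M
[Li^+] = 3s = 8.2 x 10^-3 M

[Li^+] ≈ 8.2 × 10^-3 M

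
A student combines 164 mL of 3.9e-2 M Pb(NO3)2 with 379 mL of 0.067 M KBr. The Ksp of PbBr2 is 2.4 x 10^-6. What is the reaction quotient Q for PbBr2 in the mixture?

Total volume = 164 + 379 = 543 mL.
[Pb^2+] = 3.9 × 10^-2 × (164/543) = 1.18 × 10^-2 M
[Br^-] = 6.7 x 10^-2 × (379/543) = 4.68 × 10^-2 M
PbBr2(s) ⇌ Pb^2+ + 2 Br^-, so Q = [Pb^2+][Br^-]^2
Q = (1.18 x 10^-2)(4.68 × 10^-2)^2 = 2.6 × 10^-5
Q > Ksp, so PbBr2 will precipitate.

Q = 2.6e-5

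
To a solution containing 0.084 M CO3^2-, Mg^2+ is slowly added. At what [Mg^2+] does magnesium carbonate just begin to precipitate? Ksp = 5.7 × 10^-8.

MgCO3(s) ⇌ Mg^2+ + CO3^2-
Ksp = [Mg^2+][CO3^2-]
Precipitation begins when Q = Ksp. With [CO3^2-] = 0.084 M:
5.7 × 10^-8 = (0.084) × [Mg^2+]
[Mg^2+] = (5.7 × 10^-8 / 8.4 × 10^-2) = 6.8 × 10^-7 M

[Mg^2+] ≈ 6.8 x 10^-7 M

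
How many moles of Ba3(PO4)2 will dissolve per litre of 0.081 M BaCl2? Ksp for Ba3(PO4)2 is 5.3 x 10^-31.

Ba3(PO4)2(s) ⇌ 3 Ba^2+ + 2 PO4^3-
Ksp = [Ba^2+]^3[PO4^3-]^2
Let s = moles of Ba3(PO4)2 that dissolve per litre. [Ba^2+] = 0.081 + 3s ≈ 0.081, [PO4^3-] = 2s (since Ba^2+ from BaCl2 dominates).
Ksp ≈ (0.081)^3 × (2s)^2
s = 1.6 × 10^-14 M
Check: 3s = 4.7 x 10^-14 ≪ 0.081, so the approximation is valid.

1.6e-14 M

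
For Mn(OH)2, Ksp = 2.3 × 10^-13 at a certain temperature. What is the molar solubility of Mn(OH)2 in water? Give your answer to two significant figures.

s ≈ 3.9e-5 M

Mn(OH)2(s) ⇌ Mn^2+ + 2 OH^-
Ksp = [Mn^2+][OH^-]^2
For each mole of Mn(OH)2 that dissolves: [Mn^2+] = s, [OH^-] = 2s.
Substituting: Ksp = s(2s)^2 = 4s^3
Solving, s = (2.3 × 10^-13/4)^(1/3) = 3.9 × 10^-5 M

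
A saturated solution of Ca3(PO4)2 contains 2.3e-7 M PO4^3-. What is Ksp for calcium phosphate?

Ca3(PO4)2(s) ⇌ 3 Ca^2+ + 2 PO4^3-
Stoichiometry gives [Ca^2+] = (3/2)[PO4^3-] = 3.45 × 10^-7 M.
Ksp = [Ca^2+]^3[PO4^3-]^2
Ksp = (3.45 x 10^-7)^3 × (2.3 x 10^-7)^2 = 2.2 x 10^-33

Ksp = 2.2 × 10^-33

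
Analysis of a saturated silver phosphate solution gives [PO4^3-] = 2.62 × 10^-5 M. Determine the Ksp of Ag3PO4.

Ksp ≈ 1.27 x 10^-17

Ag3PO4(s) ⇌ 3 Ag^+ + PO4^3-
Stoichiometry gives [Ag^+] = (3/1)[PO4^3-] = 7.860 x 10^-5 M.
Ksp = [Ag^+]^3[PO4^3-]
Ksp = (7.860 x 10^-5)^3 × 2.62 × 10^-5 = 1.27 × 10^-17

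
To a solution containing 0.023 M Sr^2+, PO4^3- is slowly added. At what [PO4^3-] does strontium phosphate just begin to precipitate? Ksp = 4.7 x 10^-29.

2.0e-12 M

Sr3(PO4)2(s) ⇌ 3 Sr^2+ + 2 PO4^3-
Ksp = [Sr^2+]^3[PO4^3-]^2
Precipitation begins when Q = Ksp. With [Sr^2+] = 0.023 M:
4.7 x 10^-29 = (0.023)^3 × [PO4^3-]^2
[PO4^3-] = (4.7 x 10^-29 / 1.22 × 10^-5)^(1/2) = 2.0 × 10^-12 M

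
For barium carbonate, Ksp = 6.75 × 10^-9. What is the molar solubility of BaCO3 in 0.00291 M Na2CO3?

BaCO3(s) ⇌ Ba^2+ + CO3^2-
Ksp = [Ba^2+][CO3^2-]
If s mol/L dissolves here, [Ba^2+] = s, [CO3^2-] = 0.00291 + s ≈ 0.00291 (Ksp is small, so little additional dissolves).
Ksp ≈ s × 0.00291
s = 2.32 × 10^-6 M
Check: s = 2.3 × 10^-6 ≪ 0.00291, so the approximation is valid.

s = 2.32 x 10^-6 M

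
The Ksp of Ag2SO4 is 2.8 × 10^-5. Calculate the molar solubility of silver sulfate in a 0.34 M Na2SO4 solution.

Ag2SO4(s) ⇌ 2 Ag^+(aq) + SO4^2-(aq)
Ksp = [Ag^+]^2[SO4^2-]
Let s = moles of Ag2SO4 that dissolve per litre. [Ag^+] = 2s, [SO4^2-] = 0.34 + s ≈ 0.34 (since SO4^2- from Na2SO4 dominates).
Ksp ≈ (2s)^2 × 0.34
s = 4.5 × 10^-3 M
Check: s = 4.5 x 10^-3 ≪ 0.34, so the approximation is valid.

s = 4.5e-3 M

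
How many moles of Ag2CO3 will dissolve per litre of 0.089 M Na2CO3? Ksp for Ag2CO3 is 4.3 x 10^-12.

Ag2CO3(s) ⇌ 2 Ag^+ + CO3^2-
Ksp = [Ag^+]^2[CO3^2-]
Let s = moles of Ag2CO3 that dissolve per litre. [Ag^+] = 2s, [CO3^2-] = 0.089 + s ≈ 0.089 (common-ion effect: CO3^2- is already 0.089 M).
Ksp ≈ (2s)^2 × 0.089
s = 3.5 x 10^-6 M
Check: s = 3.5 × 10^-6 ≪ 0.089, so the approximation is valid.

s = 3.5 × 10^-6 M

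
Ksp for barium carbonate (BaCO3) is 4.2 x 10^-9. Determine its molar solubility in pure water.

BaCO3(s) ⇌ Ba^2+ + CO3^2-
Ksp = [Ba^2+][CO3^2-]
With molar solubility s: [Ba^2+] = s, [CO3^2-] = s.
Ksp = s × s = s^2
s = (4.2 x 10^-9)^(1/2) = 6.5 × 10^-5 M

6.5 × 10^-5 M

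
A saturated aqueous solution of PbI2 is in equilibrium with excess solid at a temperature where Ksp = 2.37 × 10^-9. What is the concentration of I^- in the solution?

PbI2(s) ⇌ Pb^2+(aq) + 2 I^-(aq)
Ksp = [Pb^2+][I^-]^2
Let s = molar solubility. Then [Pb^2+] = s and [I^-] = 2s.
So Ksp = s × (2s)^2 = 4s^3
s^3 = 2.37 × 10^-9 / 4, so s = 8.399 × 10^-4 M
[I^-] = 2s = 1.68 × 10^-3 M

1.68 x 10^-3 M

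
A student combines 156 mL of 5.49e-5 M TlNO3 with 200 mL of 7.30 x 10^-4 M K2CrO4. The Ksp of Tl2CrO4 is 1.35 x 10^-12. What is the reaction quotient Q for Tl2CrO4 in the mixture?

Total volume = 156 + 200 = 356 mL.
[Tl^+] = 5.49 × 10^-5 × (156/356) = 2.406 x 10^-5 M
[CrO4^2-] = 7.30 × 10^-4 × (200/356) = 4.101 × 10^-4 M
Tl2CrO4(s) ⇌ 2 Tl^+(aq) + CrO4^2-(aq), so Q = [Tl^+]^2[CrO4^2-]
Q = (2.406 × 10^-5)^2(4.101 x 10^-4) = 2.37 × 10^-13
Q < Ksp, so no precipitate of Tl2CrO4 forms.

2.37 × 10^-13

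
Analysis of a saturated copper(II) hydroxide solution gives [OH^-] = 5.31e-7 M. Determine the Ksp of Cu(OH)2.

Cu(OH)2(s) ⇌ Cu^2+(aq) + 2 OH^-(aq)
Stoichiometry gives [Cu^2+] = (1/2)[OH^-] = 2.655 x 10^-7 M.
Ksp = [Cu^2+][OH^-]^2
Ksp = 2.655 × 10^-7 × (5.31 × 10^-7)^2 = 7.49 × 10^-20

Ksp ≈ 7.49e-20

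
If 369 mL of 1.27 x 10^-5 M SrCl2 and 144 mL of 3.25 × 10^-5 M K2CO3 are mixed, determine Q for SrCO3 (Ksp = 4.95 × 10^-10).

Q ≈ 8.33 × 10^-11

Total volume = 369 + 144 = 513 mL.
[Sr^2+] = 1.27 x 10^-5 × (369/513) = 9.135 x 10^-6 M
[CO3^2-] = 3.25 × 10^-5 × (144/513) = 9.123 × 10^-6 M
SrCO3(s) ⇌ Sr^2+ + CO3^2-, so Q = [Sr^2+][CO3^2-]
Q = (9.135 x 10^-6)(9.123 × 10^-6) = 8.33 × 10^-11
Q < Ksp, so no precipitate of SrCO3 forms.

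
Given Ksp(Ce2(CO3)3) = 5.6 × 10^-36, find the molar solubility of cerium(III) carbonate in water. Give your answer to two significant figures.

s = 3.5 x 10^-8 M

Ce2(CO3)3(s) <=> 2 Ce^3+ + 3 CO3^2-
Ksp = [Ce^3+]^2[CO3^2-]^3
For each mole of Ce2(CO3)3 that dissolves: [Ce^3+] = 2s, [CO3^2-] = 3s.
So Ksp = (2s)^2 × (3s)^3 = 108s^5
s = (5.6 × 10^-36 / 108)^(1/5) = 3.5 x 10^-8 M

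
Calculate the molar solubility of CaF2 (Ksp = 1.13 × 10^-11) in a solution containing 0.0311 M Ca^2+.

CaF2(s) ⇌ Ca^2+ + 2 F^-
Ksp = [Ca^2+][F^-]^2
Let s be the molar solubility in this solution. [Ca^2+] = 0.0311 + s ≈ 0.0311, [F^-] = 2s (common-ion effect: Ca^2+ is already 0.0311 M).
Ksp ≈ 0.0311 × (2s)^2
s = 9.53 × 10^-6 M
Check: s = 9.5 x 10^-6 ≪ 0.0311, so the approximation is valid.

s = 9.53 x 10^-6 M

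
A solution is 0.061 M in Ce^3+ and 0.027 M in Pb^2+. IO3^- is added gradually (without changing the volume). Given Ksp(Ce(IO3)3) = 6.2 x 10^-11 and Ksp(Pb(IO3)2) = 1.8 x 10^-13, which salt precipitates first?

Each salt begins to precipitate when Q = Ksp, i.e. when [IO3^-] reaches its threshold.
For Ce(IO3)3: 6.2 x 10^-11 = 0.061 × [IO3^-]^3  ⇒  [IO3^-] = 1.0 × 10^-3 M.
For Pb(IO3)2: 1.8 x 10^-13 = 0.027 × [IO3^-]^2  ⇒  [IO3^-] = 2.6 x 10^-6 M.
The salt with the lower threshold [IO3^-] precipitates first: Pb(IO3)2.

Pb(IO3)2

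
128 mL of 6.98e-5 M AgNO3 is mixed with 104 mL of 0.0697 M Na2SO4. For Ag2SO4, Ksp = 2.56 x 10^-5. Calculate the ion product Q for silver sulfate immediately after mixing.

Q = 4.63 x 10^-11

Total volume = 128 + 104 = 232 mL.
[Ag^+] = 6.98 × 10^-5 × (128/232) = 3.851 × 10^-5 M
[SO4^2-] = 6.97 × 10^-2 × (104/232) = 3.124 × 10^-2 M
Ag2SO4(s) <=> 2 Ag^+(aq) + SO4^2-(aq), so Q = [Ag^+]^2[SO4^2-]
Q = (3.851 x 10^-5)^2(3.124 × 10^-2) = 4.63 × 10^-11
Q < Ksp, so no precipitate of Ag2SO4 forms.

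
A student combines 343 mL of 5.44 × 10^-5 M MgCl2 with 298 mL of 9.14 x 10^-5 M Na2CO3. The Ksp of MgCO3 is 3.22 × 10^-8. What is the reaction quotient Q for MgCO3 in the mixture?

Total volume = 343 + 298 = 641 mL.
[Mg^2+] = 5.44 × 10^-5 × (343/641) = 2.911 × 10^-5 M
[CO3^2-] = 9.14 × 10^-5 × (298/641) = 4.249 × 10^-5 M
MgCO3(s) <=> Mg^2+(aq) + CO3^2-(aq), so Q = [Mg^2+][CO3^2-]
Q = (2.911 × 10^-5)(4.249 × 10^-5) = 1.24 x 10^-9
Q < Ksp, so no precipitate of MgCO3 forms.

Q ≈ 1.24e-9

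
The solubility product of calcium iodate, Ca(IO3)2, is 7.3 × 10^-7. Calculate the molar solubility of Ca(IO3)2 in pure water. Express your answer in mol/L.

s = 5.7 × 10^-3 M

Ca(IO3)2(s) ⇌ Ca^2+(aq) + 2 IO3^-(aq)
Ksp = [Ca^2+][IO3^-]^2
With molar solubility s: [Ca^2+] = s, [IO3^-] = 2s.
Ksp = s(2s)^2 = 4s^3
s = (7.3 × 10^-7 / 4)^(1/3) = 5.7 x 10^-3 M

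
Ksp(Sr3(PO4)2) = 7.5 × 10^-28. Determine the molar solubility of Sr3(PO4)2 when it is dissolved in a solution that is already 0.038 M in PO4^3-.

2.7 × 10^-9 M

Sr3(PO4)2(s) ⇌ 3 Sr^2+(aq) + 2 PO4^3-(aq)
Ksp = [Sr^2+]^3[PO4^3-]^2
Let s = moles of Sr3(PO4)2 that dissolve per litre. [Sr^2+] = 3s, [PO4^3-] = 0.038 + 2s ≈ 0.038 (Ksp is small, so little additional dissolves).
Ksp ≈ (3s)^3 × (0.038)^2
s = 2.7 × 10^-9 M
Check: 2s = 5.4 x 10^-9 ≪ 0.038, so the approximation is valid.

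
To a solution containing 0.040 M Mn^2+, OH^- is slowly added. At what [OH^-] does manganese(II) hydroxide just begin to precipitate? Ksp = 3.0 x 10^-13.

Mn(OH)2(s) <=> Mn^2+(aq) + 2 OH^-(aq)
Ksp = [Mn^2+][OH^-]^2
Precipitation begins when Q = Ksp. With [Mn^2+] = 0.040 M:
3.0 x 10^-13 = (0.040) × [OH^-]^2
[OH^-] = (3.0 x 10^-13 / 4.0 × 10^-2)^(1/2) = 2.7 × 10^-6 M

2.7e-6 M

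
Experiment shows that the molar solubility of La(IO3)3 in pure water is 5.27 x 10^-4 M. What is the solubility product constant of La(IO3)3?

La(IO3)3(s) ⇌ La^3+ + 3 IO3^-
If s mol/L of La(IO3)3 dissolves, [La^3+] = s and [IO3^-] = 3s.
Ksp = [La^3+][IO3^-]^3
Substituting: Ksp = s(3s)^3 = 27s^4
Ksp = 27 × (5.27 × 10^-4)^4 = 2.08 x 10^-12

Ksp ≈ 2.08 × 10^-12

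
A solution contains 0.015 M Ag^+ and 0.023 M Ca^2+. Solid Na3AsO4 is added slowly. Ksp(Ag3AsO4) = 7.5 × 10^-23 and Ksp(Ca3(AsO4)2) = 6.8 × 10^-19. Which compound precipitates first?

Precipitation of each salt starts when its ion product equals its Ksp.
For Ag3AsO4: 7.5 × 10^-23 = (0.015)^3 × [AsO4^3-]  ⇒  [AsO4^3-] = 2.2 × 10^-17 M.
For Ca3(AsO4)2: 6.8 × 10^-19 = (0.023)^3 × [AsO4^3-]^2  ⇒  [AsO4^3-] = 2.4 × 10^-7 M.
The salt with the lower threshold [AsO4^3-] precipitates first: Ag3AsO4.

Ag3AsO4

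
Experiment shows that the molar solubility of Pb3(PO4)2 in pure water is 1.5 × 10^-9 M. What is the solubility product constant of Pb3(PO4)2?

8.2 × 10^-43

Pb3(PO4)2(s) ⇌ 3 Pb^2+(aq) + 2 PO4^3-(aq)
For each mole of Pb3(PO4)2 that dissolves: [Pb^2+] = 3s, [PO4^3-] = 2s.
Ksp = [Pb^2+]^3[PO4^3-]^2
So Ksp = (3s)^3 × (2s)^2 = 108s^5
With s = 1.5 × 10^-9: Ksp = 8.2 x 10^-43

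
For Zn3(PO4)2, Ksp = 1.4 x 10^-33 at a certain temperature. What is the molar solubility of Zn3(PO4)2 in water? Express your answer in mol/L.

s = 1.1 x 10^-7 M

Zn3(PO4)2(s) ⇌ 3 Zn^2+ + 2 PO4^3-
Ksp = [Zn^2+]^3[PO4^3-]^2
Let s = molar solubility. Then [Zn^2+] = 3s and [PO4^3-] = 2s.
Substituting: Ksp = (3s)^3(2s)^2 = 108s^5
Solving, s = (1.4 x 10^-33/108)^(1/5) = 1.1 x 10^-7 M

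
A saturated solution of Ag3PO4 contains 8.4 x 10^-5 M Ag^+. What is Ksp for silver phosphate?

Ksp ≈ 1.7 × 10^-17

Ag3PO4(s) <=> 3 Ag^+(aq) + PO4^3-(aq)
Stoichiometry gives [PO4^3-] = (1/3)[Ag^+] = 2.80 × 10^-5 M.
Ksp = [Ag^+]^3[PO4^3-]
Ksp = (8.4 × 10^-5)^3 × 2.80 × 10^-5 = 1.7 × 10^-17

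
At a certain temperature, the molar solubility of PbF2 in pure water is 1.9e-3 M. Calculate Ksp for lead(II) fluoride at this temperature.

Ksp ≈ 2.7 × 10^-8

PbF2(s) ⇌ Pb^2+ + 2 F^-
Let s = molar solubility. Then [Pb^2+] = s and [F^-] = 2s.
Ksp = [Pb^2+][F^-]^2
Ksp = s(2s)^2 = 4s^3
Ksp = 4 × (1.9 × 10^-3)^3 = 2.7 × 10^-8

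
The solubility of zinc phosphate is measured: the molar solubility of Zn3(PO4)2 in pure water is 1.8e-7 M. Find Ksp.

Zn3(PO4)2(s) ⇌ 3 Zn^2+(aq) + 2 PO4^3-(aq)
For each mole of Zn3(PO4)2 that dissolves: [Zn^2+] = 3s, [PO4^3-] = 2s.
Ksp = [Zn^2+]^3[PO4^3-]^2
Ksp = (3s)^3(2s)^2 = 108s^5
With s = 1.8 x 10^-7: Ksp = 2.0 x 10^-32

2.0 × 10^-32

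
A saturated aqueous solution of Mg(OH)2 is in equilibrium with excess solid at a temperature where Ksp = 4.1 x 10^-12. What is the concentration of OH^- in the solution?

[OH^-] ≈ 2.0 × 10^-4 M

Mg(OH)2(s) ⇌ Mg^2+ + 2 OH^-
Ksp = [Mg^2+][OH^-]^2
Let s = molar solubility. Then [Mg^2+] = s and [OH^-] = 2s.
So Ksp = s × (2s)^2 = 4s^3
Solving, s = (4.1 x 10^-12/4)^(1/3) = 1.01 × 10^-4 M
[OH^-] = 2s = 2.0 x 10^-4 M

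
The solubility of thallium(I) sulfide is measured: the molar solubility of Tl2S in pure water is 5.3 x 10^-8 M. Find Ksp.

Tl2S(s) ⇌ 2 Tl^+(aq) + S^2-(aq)
Let s = molar solubility. Then [Tl^+] = 2s and [S^2-] = s.
Ksp = [Tl^+]^2[S^2-]
Substituting: Ksp = (2s)^2s = 4s^3
Ksp = 4 × (5.3 × 10^-8)^3 = 6.0 × 10^-22

Ksp = 6.0 x 10^-22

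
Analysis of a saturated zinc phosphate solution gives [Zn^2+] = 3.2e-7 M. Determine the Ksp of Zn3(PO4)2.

Zn3(PO4)2(s) ⇌ 3 Zn^2+(aq) + 2 PO4^3-(aq)
Stoichiometry gives [PO4^3-] = (2/3)[Zn^2+] = 2.13 × 10^-7 M.
Ksp = [Zn^2+]^3[PO4^3-]^2
Ksp = (3.2 x 10^-7)^3 × (2.13 x 10^-7)^2 = 1.5 × 10^-33

1.5e-33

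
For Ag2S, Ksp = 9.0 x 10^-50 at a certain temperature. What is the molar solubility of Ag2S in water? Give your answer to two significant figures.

Ag2S(s) <=> 2 Ag^+(aq) + S^2-(aq)
Ksp = [Ag^+]^2[S^2-]
Let s = molar solubility. Then [Ag^+] = 2s and [S^2-] = s.
So Ksp = (2s)^2 × s = 4s^3
s = (9.0 x 10^-50 / 4)^(1/3) = 2.8 × 10^-17 M

s ≈ 2.8 × 10^-17 M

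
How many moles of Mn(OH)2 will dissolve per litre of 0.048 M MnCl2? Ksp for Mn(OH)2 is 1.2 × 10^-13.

7.9 × 10^-7 M

Mn(OH)2(s) <=> Mn^2+(aq) + 2 OH^-(aq)
Ksp = [Mn^2+][OH^-]^2
Let s = moles of Mn(OH)2 that dissolve per litre. [Mn^2+] = 0.048 + s ≈ 0.048, [OH^-] = 2s (since Mn^2+ from MnCl2 dominates).
Ksp ≈ 0.048 × (2s)^2
s = 7.9 × 10^-7 M
Check: s = 7.9 × 10^-7 ≪ 0.048, so the approximation is valid.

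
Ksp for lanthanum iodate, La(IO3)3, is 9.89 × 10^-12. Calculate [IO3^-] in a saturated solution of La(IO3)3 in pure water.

La(IO3)3(s) ⇌ La^3+(aq) + 3 IO3^-(aq)
Ksp = [La^3+][IO3^-]^3
If s mol/L of La(IO3)3 dissolves, [La^3+] = s and [IO3^-] = 3s.
So Ksp = s × (3s)^3 = 27s^4
Solving, s = (9.89 × 10^-12/27)^(1/4) = 7.780 x 10^-4 M
[IO3^-] = 3s = 2.33 × 10^-3 M

2.33 x 10^-3 M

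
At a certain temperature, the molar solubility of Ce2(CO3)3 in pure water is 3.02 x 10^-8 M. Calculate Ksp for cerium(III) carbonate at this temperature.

Ksp ≈ 2.71 × 10^-36

Ce2(CO3)3(s) ⇌ 2 Ce^3+ + 3 CO3^2-
If s mol/L of Ce2(CO3)3 dissolves, [Ce^3+] = 2s and [CO3^2-] = 3s.
Ksp = [Ce^3+]^2[CO3^2-]^3
Ksp = (2s)^2(3s)^3 = 108s^5
Ksp = 108 × (3.02 x 10^-8)^5 = 2.71 × 10^-36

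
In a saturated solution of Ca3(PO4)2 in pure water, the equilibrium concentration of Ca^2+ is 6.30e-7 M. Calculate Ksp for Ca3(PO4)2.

Ksp ≈ 4.41 × 10^-32

Ca3(PO4)2(s) ⇌ 3 Ca^2+ + 2 PO4^3-
Stoichiometry gives [PO4^3-] = (2/3)[Ca^2+] = 4.200 x 10^-7 M.
Ksp = [Ca^2+]^3[PO4^3-]^2
Ksp = (6.30 × 10^-7)^3 × (4.200 × 10^-7)^2 = 4.41 × 10^-32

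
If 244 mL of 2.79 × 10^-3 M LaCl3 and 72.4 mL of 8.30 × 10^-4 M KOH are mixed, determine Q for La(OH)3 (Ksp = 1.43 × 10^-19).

1.47 x 10^-14

Total volume = 244 + 72.4 = 316.4 mL.
[La^3+] = 2.79 x 10^-3 × (244/316.4) = 2.152 × 10^-3 M
[OH^-] = 8.30 × 10^-4 × (72.4/316.4) = 1.899 x 10^-4 M
La(OH)3(s) ⇌ La^3+ + 3 OH^-, so Q = [La^3+][OH^-]^3
Q = (2.152 × 10^-3)(1.899 × 10^-4)^3 = 1.47 × 10^-14
Q > Ksp, so La(OH)3 will precipitate.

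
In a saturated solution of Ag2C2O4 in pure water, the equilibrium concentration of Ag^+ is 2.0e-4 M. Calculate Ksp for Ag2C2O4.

Ag2C2O4(s) <=> 2 Ag^+ + C2O4^2-
Stoichiometry gives [C2O4^2-] = (1/2)[Ag^+] = 1.00 × 10^-4 M.
Ksp = [Ag^+]^2[C2O4^2-]
Ksp = (2.0 × 10^-4)^2 × 1.00 × 10^-4 = 4.0 × 10^-12

Ksp ≈ 4.0e-12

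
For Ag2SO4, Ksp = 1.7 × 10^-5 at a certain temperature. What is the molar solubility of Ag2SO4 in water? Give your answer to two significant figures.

Ag2SO4(s) ⇌ 2 Ag^+ + SO4^2-
Ksp = [Ag^+]^2[SO4^2-]
With molar solubility s: [Ag^+] = 2s, [SO4^2-] = s.
Ksp = (2s)^2s = 4s^3
s = (1.7 × 10^-5 / 4)^(1/3) = 1.6 × 10^-2 M

s ≈ 0.016 M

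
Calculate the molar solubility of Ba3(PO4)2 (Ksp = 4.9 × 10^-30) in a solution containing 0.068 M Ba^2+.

Ba3(PO4)2(s) <=> 3 Ba^2+ + 2 PO4^3-
Ksp = [Ba^2+]^3[PO4^3-]^2
If s mol/L dissolves here, [Ba^2+] = 0.068 + 3s ≈ 0.068, [PO4^3-] = 2s (since the Ba^2+ already present dominates).
Ksp ≈ (0.068)^3 × (2s)^2
s = 6.2 x 10^-14 M
Check: 3s = 1.9 x 10^-13 ≪ 0.068, so the approximation is valid.

s = 6.2 × 10^-14 M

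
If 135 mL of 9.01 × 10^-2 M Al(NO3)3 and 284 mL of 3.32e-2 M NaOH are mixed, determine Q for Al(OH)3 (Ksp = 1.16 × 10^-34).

Q = 3.31 x 10^-7

Total volume = 135 + 284 = 419 mL.
[Al^3+] = 9.01 × 10^-2 × (135/419) = 2.903 × 10^-2 M
[OH^-] = 3.32 × 10^-2 × (284/419) = 2.250 × 10^-2 M
Al(OH)3(s) <=> Al^3+(aq) + 3 OH^-(aq), so Q = [Al^3+][OH^-]^3
Q = (2.903 × 10^-2)(2.250 x 10^-2)^3 = 3.31 × 10^-7
Q > Ksp, so Al(OH)3 will precipitate.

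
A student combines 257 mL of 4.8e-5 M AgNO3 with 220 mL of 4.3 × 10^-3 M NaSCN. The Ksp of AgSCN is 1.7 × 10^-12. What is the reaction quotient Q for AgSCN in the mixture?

Q ≈ 5.1 x 10^-8

Total volume = 257 + 220 = 477 mL.
[Ag^+] = 4.8 × 10^-5 × (257/477) = 2.59 × 10^-5 M
[SCN^-] = 4.3 x 10^-3 × (220/477) = 1.98 × 10^-3 M
AgSCN(s) ⇌ Ag^+ + SCN^-, so Q = [Ag^+][SCN^-]
Q = (2.59 × 10^-5)(1.98 × 10^-3) = 5.1 × 10^-8
Q > Ksp, so AgSCN will precipitate.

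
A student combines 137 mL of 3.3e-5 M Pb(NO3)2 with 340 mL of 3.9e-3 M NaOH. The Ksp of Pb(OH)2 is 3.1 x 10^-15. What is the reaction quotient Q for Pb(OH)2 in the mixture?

Total volume = 137 + 340 = 477 mL.
[Pb^2+] = 3.3 × 10^-5 × (137/477) = 9.48 x 10^-6 M
[OH^-] = 3.9 × 10^-3 × (340/477) = 2.78 × 10^-3 M
Pb(OH)2(s) <=> Pb^2+(aq) + 2 OH^-(aq), so Q = [Pb^2+][OH^-]^2
Q = (9.48 x 10^-6)(2.78 × 10^-3)^2 = 7.3 × 10^-11
Q > Ksp, so Pb(OH)2 will precipitate.

7.3e-11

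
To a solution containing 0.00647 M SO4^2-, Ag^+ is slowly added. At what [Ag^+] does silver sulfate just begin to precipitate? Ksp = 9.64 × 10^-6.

Ag2SO4(s) ⇌ 2 Ag^+(aq) + SO4^2-(aq)
Ksp = [Ag^+]^2[SO4^2-]
Precipitation begins when Q = Ksp. With [SO4^2-] = 0.00647 M:
9.64 × 10^-6 = (0.00647) × [Ag^+]^2
[Ag^+] = (9.64 × 10^-6 / 6.47 × 10^-3)^(1/2) = 3.86 × 10^-2 M

[Ag^+] ≈ 3.86e-2 M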